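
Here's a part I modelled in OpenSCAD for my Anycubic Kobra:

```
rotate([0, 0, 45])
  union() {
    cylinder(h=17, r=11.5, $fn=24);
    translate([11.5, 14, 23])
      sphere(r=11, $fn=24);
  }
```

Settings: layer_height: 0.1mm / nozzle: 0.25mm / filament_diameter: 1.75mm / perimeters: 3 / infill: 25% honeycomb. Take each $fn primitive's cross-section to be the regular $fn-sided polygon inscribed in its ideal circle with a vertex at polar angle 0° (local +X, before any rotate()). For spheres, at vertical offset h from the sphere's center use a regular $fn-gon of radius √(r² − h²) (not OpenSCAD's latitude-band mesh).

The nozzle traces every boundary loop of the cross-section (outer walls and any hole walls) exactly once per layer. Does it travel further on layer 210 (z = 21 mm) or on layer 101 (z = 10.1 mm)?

Layer 210 (z = 21): the cylinder is absent (z outside [0, 17]); the r=11 sphere at (11.5, 14) slices to a regular 24-gon of circumradius 10.817 (√(r²−h²) with h=2 from center) (perimeter = 2·24·10.817·sin(180°/24) = 67.77 mm); Taking the union: only the r=11 sphere at (11.5, 14) is present, so the union is just that shape — boundary = 67.77 mm; (rotated 45° about Z; rotation is an isometry so areas/perimeters/island counts are preserved). So its perimeter = 67.77 mm. Layer 101 (z = 10.1): the cylinder: section is a regular 24-gon, circumradius r=11.5 (perimeter = 2·24·11.500·sin(180°/24) = 72.05 mm); the sphere at (11.5, 14) does not reach this height (|z−center|=12.900 > r=11); Taking the union: only the r=11.5 cylinder is present, so the union is just that shape — boundary = 72.05 mm; (rotated 45° about Z; rotation is an isometry so areas/perimeters/island counts are preserved). So its perimeter = 72.05 mm. Layer 101 is larger (72.05 vs 67.77 mm).

layer 101 (z = 10.1 mm)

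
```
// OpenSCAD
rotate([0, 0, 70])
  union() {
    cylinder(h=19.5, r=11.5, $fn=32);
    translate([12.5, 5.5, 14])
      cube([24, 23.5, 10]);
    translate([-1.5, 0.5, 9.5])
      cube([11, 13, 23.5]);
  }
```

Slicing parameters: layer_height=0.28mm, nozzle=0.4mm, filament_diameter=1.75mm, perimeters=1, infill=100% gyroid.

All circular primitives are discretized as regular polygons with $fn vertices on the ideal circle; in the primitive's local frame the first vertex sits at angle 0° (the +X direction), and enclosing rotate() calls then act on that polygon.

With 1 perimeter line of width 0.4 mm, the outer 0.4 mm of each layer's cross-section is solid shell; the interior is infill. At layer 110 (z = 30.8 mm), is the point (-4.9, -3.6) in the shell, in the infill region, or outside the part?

At z = 30.8 mm: the cylinder does not reach this height (z outside [0, 19.5]); the cube at (12.5, 5.5) is absent (z outside [14, 24]); the 11×13 cube at (-1.5, 0.5) contributes its full rectangle; Combining (union): only the 11×13 cube at (-1.5, 0.5) is present, so the union is just that shape — 1 connected region; (whole slice rotated 70° about Z — lengths, areas and connectivity unchanged). Overall, the cross-section is a single solid region. Undo the 70° rotation: the query point maps to (-5.059, 3.373) in the un-rotated model frame. The nearest boundary edge runs (-1.50, 13.50)→(-1.50, 0.50); distance from the point to it = 3.56 mm. The point is not inside any of the regions above, so it lies outside the cross-section (3.56 mm from the nearest boundary).

outside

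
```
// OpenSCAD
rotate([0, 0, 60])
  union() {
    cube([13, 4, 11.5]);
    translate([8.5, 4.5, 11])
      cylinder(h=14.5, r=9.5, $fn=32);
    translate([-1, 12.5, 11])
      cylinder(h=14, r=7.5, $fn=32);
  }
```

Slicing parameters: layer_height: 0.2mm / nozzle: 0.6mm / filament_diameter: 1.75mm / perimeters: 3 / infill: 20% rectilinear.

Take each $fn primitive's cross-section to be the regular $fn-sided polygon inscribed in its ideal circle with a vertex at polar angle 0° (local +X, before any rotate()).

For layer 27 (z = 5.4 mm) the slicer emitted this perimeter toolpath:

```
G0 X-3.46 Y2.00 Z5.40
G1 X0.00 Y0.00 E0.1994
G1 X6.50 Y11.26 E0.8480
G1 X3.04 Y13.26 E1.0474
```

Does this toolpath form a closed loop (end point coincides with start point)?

Start point (G0): (-3.46, 2.00). End point (last G1): the path does not return to the start — open.

no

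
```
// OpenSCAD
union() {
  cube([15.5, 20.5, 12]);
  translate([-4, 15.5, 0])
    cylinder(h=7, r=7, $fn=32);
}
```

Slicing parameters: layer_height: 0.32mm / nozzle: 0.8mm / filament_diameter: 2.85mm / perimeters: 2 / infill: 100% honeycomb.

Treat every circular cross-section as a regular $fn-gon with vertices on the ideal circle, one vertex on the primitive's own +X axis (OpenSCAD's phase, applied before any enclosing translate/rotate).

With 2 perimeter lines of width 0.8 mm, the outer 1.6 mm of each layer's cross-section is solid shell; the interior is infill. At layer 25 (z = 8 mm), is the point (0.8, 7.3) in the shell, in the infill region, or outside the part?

At z = 8 mm: the 15.5×20.5 cube contributes its full rectangle; the cylinder at (-4, 15.5) is absent (z outside [0, 7]); Combining (union): only the 15.5×20.5 cube is present, so the union is just that shape — 1 connected region. Overall, the cross-section is a single solid region. The nearest boundary edge runs (0.00, 20.50)→(0.00, 0.00); distance from the point to it = 0.80 mm. The point is inside the cross-section, 0.80 mm from the nearest boundary — within the 1.6 mm shell band (2 × 0.8).

shell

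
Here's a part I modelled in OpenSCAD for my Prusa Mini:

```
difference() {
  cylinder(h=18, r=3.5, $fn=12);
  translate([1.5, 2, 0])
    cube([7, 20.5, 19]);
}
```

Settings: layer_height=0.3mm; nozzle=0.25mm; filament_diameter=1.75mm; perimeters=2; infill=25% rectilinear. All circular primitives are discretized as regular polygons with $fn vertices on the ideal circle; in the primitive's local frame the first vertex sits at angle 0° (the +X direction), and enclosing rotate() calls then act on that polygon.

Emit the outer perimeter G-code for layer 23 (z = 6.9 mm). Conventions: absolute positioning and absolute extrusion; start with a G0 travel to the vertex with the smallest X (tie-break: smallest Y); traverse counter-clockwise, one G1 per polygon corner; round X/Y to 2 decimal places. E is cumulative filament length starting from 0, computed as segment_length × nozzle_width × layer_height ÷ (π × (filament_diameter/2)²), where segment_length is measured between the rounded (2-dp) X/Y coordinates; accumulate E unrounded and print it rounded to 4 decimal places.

At z = 6.9 mm: the r=3.5 cylinder contributes a regular 12-gon of circumradius 3.5; the cube at (1.5, 2) (footprint 7×20.5) is included at this height; Taking the first minus the rest: starting from the r=3.5 cylinder, the 7×20.5 cube at (1.5, 2) partially overlaps it — only the 0.80 mm² overlap (of its 143.50 mm²) is removed, clipping the outline — 1 connected region. The outline is a single polygon with 14 vertices. Extrusion per mm of travel: 0.25 × 0.3 / (π × 0.875²) = 0.031181. Accumulating E over each segment gives final E = 0.6985.

G0 X-3.50 Y0.00 Z6.90
G1 X-3.03 Y-1.75 E0.0565
G1 X-1.75 Y-3.03 E0.1129
G1 X0.00 Y-3.50 E0.1694
G1 X1.75 Y-3.03 E0.2259
G1 X3.03 Y-1.75 E0.2824
G1 X3.50 Y0.00 E0.3389
G1 X3.03 Y1.75 E0.3954
G1 X2.78 Y2.00 E0.4064
G1 X1.50 Y2.00 E0.4463
G1 X1.50 Y3.10 E0.4806
G1 X0.00 Y3.50 E0.5290
G1 X-1.75 Y3.03 E0.5855
G1 X-3.03 Y1.75 E0.6420
G1 X-3.50 Y0.00 E0.6985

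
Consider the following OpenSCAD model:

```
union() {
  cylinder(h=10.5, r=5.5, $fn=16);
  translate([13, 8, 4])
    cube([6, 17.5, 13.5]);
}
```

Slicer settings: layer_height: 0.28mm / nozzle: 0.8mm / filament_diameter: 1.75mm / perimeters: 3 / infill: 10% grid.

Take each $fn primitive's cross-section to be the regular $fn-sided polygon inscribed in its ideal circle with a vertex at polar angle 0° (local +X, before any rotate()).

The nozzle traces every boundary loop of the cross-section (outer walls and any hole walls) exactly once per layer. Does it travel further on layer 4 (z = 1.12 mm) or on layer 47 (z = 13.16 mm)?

Layer 4 (z = 1.12): the cylinder: section is a regular 16-gon, circumradius r=5.5 (perimeter = 2·16·5.500·sin(180°/16) = 34.34 mm); the cube at (13, 8) is absent (z outside [4, 17.5]); Combining (union): only the r=5.5 cylinder is present, so the union is just that shape — boundary = 34.34 mm. So its perimeter = 34.34 mm. Layer 47 (z = 13.16): the cylinder is not intersected at this z (z outside [0, 10.5]); the cube at (13, 8) is present — its section is the full 6×17.5 rectangle (perimeter 47.00 mm); Combining (union): only the 6×17.5 cube at (13, 8) is present, so the union is just that shape — boundary = 47.00 mm. So its perimeter = 47.00 mm. Layer 47 is larger (47.00 vs 34.34 mm).

layer 47 (z = 13.16 mm)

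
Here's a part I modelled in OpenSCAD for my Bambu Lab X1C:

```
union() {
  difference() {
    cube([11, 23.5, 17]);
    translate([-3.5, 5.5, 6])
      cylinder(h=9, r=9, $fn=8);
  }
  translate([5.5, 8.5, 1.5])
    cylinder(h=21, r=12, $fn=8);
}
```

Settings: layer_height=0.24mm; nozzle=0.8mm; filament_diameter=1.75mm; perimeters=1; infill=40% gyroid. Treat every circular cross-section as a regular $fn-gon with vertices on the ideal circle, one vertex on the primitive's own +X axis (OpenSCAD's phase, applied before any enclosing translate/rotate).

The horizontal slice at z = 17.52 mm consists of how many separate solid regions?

1

At z = 17.52 mm: the cube is not intersected at this z (z outside [0, 17]); the cylinder at (-3.5, 5.5) is absent (z outside [6, 15]); Subtracting the remaining from the first: the first operand is absent here, so nothing remains; the r=12 cylinder at (5.5, 8.5) contributes a regular 8-gon of circumradius 12; Merging all regions: only the r=12 cylinder at (5.5, 8.5) is present, so the union is just that shape — 1 connected region. The result has 1 disconnected region.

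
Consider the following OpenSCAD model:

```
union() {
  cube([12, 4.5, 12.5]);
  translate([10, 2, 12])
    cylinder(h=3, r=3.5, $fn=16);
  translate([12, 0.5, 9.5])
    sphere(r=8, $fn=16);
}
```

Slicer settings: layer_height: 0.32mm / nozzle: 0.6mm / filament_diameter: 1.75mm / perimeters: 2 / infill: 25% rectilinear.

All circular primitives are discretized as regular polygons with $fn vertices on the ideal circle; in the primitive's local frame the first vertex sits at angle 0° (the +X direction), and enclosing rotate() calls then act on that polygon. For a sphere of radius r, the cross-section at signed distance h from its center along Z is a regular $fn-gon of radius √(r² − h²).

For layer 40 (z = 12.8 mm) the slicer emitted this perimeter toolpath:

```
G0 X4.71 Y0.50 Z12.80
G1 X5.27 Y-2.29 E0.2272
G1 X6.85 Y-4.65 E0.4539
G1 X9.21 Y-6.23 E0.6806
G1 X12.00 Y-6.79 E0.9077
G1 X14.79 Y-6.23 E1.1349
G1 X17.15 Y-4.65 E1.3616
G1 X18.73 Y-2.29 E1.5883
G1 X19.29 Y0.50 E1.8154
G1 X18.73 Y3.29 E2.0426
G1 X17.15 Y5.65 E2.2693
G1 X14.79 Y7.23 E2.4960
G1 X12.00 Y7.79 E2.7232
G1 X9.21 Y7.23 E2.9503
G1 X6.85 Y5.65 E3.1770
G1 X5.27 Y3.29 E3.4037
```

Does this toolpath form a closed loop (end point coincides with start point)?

Start point (G0): (4.71, 0.50). End point (last G1): the path does not return to the start — open.

no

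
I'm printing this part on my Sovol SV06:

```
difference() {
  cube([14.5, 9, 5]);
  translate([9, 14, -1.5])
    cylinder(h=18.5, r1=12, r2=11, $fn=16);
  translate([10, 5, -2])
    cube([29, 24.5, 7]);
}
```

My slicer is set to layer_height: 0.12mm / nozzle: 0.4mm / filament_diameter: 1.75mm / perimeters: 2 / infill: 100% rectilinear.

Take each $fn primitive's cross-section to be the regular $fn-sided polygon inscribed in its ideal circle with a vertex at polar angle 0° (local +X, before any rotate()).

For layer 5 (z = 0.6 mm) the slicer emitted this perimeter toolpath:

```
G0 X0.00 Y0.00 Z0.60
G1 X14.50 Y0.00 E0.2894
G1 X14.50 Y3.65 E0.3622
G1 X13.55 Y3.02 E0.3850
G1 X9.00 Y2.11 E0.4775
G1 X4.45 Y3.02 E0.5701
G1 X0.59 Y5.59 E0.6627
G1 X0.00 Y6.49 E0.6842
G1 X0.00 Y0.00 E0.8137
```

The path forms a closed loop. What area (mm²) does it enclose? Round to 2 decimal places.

Apply the shoelace formula to the sequence of (X, Y) vertices; enclosed area = 46.69 mm².

46.69 mm²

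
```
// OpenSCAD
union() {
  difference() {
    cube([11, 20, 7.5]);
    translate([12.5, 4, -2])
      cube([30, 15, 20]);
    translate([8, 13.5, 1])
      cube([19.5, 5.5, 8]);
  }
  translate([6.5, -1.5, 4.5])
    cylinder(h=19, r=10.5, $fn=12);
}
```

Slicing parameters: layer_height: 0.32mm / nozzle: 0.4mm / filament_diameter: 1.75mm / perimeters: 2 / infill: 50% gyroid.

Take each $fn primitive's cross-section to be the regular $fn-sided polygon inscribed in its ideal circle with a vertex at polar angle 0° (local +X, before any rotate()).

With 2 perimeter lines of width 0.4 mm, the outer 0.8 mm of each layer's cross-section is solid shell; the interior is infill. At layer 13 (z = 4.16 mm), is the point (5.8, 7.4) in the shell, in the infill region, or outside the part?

infill

At z = 4.16 mm: the 11×20 cube contributes its full rectangle; the 30×15 cube at (12.5, 4) contributes its full rectangle; the cube at (8, 13.5) is present — its section is the full 19.5×5.5 rectangle; Subtracting the remaining from the first: starting from the 11×20 cube, the 30×15 cube at (12.5, 4) misses the remaining region (no effect); the 19.5×5.5 cube at (8, 13.5) partially overlaps it — only the 16.50 mm² overlap (of its 107.25 mm²) is removed, clipping the outline — 1 connected region; the cylinder at (6.5, -1.5) is not intersected at this z (z outside [4.5, 23.5]); Taking the union: only that combined region is present, so the union is just that shape — 1 connected region. Overall, the cross-section is a single solid region. The nearest boundary edge runs (11.00, 13.50)→(11.00, 0.00); distance from the point to it = 5.20 mm. The point is inside the cross-section and 5.20 mm from the nearest boundary — more than the 0.8 mm shell width (2 × 0.4), so it's in the infill interior.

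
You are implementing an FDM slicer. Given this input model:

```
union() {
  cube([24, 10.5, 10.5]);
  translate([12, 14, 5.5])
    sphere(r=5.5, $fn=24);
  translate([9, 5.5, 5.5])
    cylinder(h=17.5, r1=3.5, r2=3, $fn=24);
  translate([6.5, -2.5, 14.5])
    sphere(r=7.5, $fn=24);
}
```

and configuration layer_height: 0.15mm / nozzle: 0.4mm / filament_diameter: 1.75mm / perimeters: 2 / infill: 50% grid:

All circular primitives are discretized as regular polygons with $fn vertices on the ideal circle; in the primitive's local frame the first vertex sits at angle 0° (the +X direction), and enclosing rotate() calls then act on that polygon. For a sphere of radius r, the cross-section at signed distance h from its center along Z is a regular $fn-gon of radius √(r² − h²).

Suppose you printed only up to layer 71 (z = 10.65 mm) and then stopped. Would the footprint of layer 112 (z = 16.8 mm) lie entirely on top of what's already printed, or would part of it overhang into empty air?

Compare the two slices. At z = 10.65: the cube is absent (z outside [0, 10.5]); the sphere at (12, 14): section is a regular 24-gon, circumradius = √(r²−h²) = √(5.5²−5.15²) = 1.931 (area = (24/2)·1.931²·sin(360°/24) = 11.58 mm²); the cone at (9, 5.5): at t=0.294 of its height the radius interpolates to r₁+(r₂−r₁)t = 3.353, giving a regular 24-gon of that circumradius (area = (24/2)·3.353²·sin(360°/24) = 34.91 mm²); the r=7.5 sphere at (6.5, -2.5) contributes a regular 24-gon of circumradius √(7.5²−3.85²) = 6.436 (area = (24/2)·6.436²·sin(360°/24) = 128.67 mm²); Merging all regions: the regions partially overlap — summed areas 175.16 mm² minus the doubly-counted overlap 4.25 mm² gives 170.91 mm² — area = 170.91 mm². At z = 16.8: the cube is absent (z outside [0, 10.5]); the sphere at (12, 14) is not intersected at this z (|z−center|=11.300 > r=5.5); the cone at (9, 5.5): at t=0.646 of its height the radius interpolates to r₁+(r₂−r₁)t = 3.177, giving a regular 24-gon of that circumradius (area = (24/2)·3.177²·sin(360°/24) = 31.35 mm²); the r=7.5 sphere at (6.5, -2.5) contributes a regular 24-gon of circumradius √(7.5²−2.3²) = 7.139 (area = (24/2)·7.139²·sin(360°/24) = 158.27 mm²); Merging all regions: the regions partially overlap — summed areas 189.62 mm² minus the doubly-counted overlap 6.80 mm² gives 182.83 mm² — area = 182.83 mm². Checking containment: at z = 16.8 the cross-section extends beyond the z = 10.65 cross-section by about 25.96 mm².

part overhangs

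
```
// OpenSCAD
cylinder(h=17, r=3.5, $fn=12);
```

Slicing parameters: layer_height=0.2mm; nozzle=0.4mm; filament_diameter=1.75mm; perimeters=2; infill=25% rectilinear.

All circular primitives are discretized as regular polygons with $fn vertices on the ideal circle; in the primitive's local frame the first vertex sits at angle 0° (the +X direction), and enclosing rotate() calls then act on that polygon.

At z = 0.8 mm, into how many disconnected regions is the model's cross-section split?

At z = 0.8 mm: the r=3.5 cylinder gives a regular 12-gon of circumradius 3.5 (constant along its height). The result has 1 disconnected region.

1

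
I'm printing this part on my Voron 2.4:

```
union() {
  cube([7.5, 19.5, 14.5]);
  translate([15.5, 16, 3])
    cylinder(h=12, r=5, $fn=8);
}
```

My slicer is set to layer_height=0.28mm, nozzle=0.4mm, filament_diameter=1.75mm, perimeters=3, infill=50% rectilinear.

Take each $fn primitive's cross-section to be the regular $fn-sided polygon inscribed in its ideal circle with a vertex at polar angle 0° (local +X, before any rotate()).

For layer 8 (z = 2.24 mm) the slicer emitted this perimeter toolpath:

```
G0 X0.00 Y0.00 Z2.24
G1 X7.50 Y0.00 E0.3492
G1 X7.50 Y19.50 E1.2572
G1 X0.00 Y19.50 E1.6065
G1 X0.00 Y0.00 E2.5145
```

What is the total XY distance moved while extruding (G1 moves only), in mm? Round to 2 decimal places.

Sum the Euclidean lengths of each G1 segment: total = 54.00 mm.

54.00 mm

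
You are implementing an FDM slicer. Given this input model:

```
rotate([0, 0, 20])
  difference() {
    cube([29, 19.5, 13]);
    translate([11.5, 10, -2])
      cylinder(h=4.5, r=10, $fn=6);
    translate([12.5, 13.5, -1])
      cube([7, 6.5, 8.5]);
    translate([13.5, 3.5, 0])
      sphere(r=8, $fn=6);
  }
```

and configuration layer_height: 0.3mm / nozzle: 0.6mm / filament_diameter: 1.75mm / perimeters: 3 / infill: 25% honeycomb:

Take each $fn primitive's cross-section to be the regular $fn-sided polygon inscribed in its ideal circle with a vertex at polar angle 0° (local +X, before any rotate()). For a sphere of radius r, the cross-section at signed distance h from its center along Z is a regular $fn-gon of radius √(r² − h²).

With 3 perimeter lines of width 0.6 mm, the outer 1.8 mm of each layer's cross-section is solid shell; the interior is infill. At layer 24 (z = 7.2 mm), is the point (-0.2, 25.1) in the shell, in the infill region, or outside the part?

At z = 7.2 mm: the cube is present — its section is the full 29×19.5 rectangle; the cylinder at (11.5, 10) is absent (z outside [-2, 2.5]); the cube at (12.5, 13.5) is present — its section is the full 7×6.5 rectangle; the r=8 sphere at (13.5, 3.5) slices to a regular 6-gon of circumradius 3.487 (√(r²−h²) with h=7.2 from center); After the difference (first − rest): starting from the 29×19.5 cube, the 7×6.5 cube at (12.5, 13.5) partially overlaps it — only the 42.00 mm² overlap (of its 45.50 mm²) is removed, clipping the outline; the r=8 sphere at (13.5, 3.5) lies wholly inside it (removes its full 31.59 mm² and its 20.92 mm outline becomes a hole wall) — 1 connected region with 1 hole; (rotated 20° about Z; rotation is an isometry so areas/perimeters/island counts are preserved). Overall, the cross-section is one region with 1 hole. Undo the 20° rotation: the query point maps to (8.397, 23.655) in the un-rotated model frame. The nearest boundary edge runs (0.00, 19.50)→(12.50, 19.50); distance from the point to it = 4.15 mm. The point is not inside any of the regions above, so it lies outside the cross-section (4.15 mm from the nearest boundary).

outside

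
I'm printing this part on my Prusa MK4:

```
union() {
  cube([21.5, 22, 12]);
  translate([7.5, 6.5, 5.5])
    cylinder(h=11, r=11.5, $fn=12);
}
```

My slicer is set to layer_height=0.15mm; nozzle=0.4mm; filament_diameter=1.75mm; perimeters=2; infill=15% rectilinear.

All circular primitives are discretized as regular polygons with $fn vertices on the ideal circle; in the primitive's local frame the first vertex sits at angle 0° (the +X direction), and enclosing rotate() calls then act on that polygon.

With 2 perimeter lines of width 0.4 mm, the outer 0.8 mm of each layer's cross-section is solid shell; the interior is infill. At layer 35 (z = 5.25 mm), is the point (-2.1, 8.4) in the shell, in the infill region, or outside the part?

At z = 5.25 mm: the cube is present — its section is the full 21.5×22 rectangle; the cylinder at (7.5, 6.5) does not reach this height (z outside [5.5, 16.5]); Taking the union: only the 21.5×22 cube is present, so the union is just that shape — 1 connected region. Overall, the cross-section is a single solid region. The nearest boundary edge runs (0.00, 22.00)→(0.00, 0.00); distance from the point to it = 2.10 mm. The point is not inside any of the regions above, so it lies outside the cross-section (2.10 mm from the nearest boundary).

outside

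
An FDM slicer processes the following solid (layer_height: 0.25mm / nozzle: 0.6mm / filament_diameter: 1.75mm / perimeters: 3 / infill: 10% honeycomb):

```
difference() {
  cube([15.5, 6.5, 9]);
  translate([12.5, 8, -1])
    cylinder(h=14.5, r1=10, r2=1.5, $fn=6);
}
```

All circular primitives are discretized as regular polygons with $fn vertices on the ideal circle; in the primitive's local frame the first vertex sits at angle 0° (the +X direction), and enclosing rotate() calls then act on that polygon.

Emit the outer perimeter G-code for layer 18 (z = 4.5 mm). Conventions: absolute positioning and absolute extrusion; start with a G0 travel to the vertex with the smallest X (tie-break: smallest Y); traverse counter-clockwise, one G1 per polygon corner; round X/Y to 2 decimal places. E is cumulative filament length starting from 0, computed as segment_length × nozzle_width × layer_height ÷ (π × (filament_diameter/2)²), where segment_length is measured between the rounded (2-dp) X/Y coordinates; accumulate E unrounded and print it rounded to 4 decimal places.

At z = 4.5 mm: the 15.5×6.5 cube contributes its full rectangle; the cone at (12.5, 8) contributes a regular 6-gon of circumradius 6.776 (interpolated between r1=10 and r2=1.5 at t=0.379); Taking the first minus the rest: starting from the 15.5×6.5 cube, the cone at (12.5, 8) partially overlaps it — only the 33.41 mm² overlap (of its 119.28 mm²) is removed, clipping the outline — 1 connected region. The outline is a single polygon with 6 vertices. Extrusion per mm of travel: 0.6 × 0.25 / (π × 0.875²) = 0.062363. Accumulating E over each segment gives final E = 2.6289.

G0 X0.00 Y0.00 Z4.50
G1 X15.50 Y0.00 E0.9666
G1 X15.50 Y2.13 E1.0995
G1 X9.11 Y2.13 E1.4980
G1 X6.59 Y6.50 E1.8125
G1 X0.00 Y6.50 E2.2235
G1 X0.00 Y0.00 E2.6289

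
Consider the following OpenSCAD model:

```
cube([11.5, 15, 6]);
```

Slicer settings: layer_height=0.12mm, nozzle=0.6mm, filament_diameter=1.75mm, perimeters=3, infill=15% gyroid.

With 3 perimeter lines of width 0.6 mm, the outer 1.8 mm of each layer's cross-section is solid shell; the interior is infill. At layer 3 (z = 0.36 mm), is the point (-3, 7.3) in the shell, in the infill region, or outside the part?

outside

At z = 0.36 mm: the cube is present — its section is the full 11.5×15 rectangle. Overall, the cross-section is a single solid region. The nearest boundary edge runs (0.00, 15.00)→(0.00, 0.00); distance from the point to it = 3.00 mm. The point is not inside any of the regions above, so it lies outside the cross-section (3.00 mm from the nearest boundary).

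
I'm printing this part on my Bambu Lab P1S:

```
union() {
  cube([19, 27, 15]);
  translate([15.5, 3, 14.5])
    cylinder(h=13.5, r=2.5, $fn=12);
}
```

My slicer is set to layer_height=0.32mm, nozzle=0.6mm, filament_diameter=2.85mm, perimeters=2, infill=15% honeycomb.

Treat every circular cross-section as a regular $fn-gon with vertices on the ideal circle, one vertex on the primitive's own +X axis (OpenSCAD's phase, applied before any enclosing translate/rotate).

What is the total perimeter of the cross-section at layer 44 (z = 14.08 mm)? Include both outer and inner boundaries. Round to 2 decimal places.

At z = 14.08 mm: the 19×27 cube contributes its full rectangle (perimeter 92.00 mm); the cylinder at (15.5, 3) is absent (z outside [14.5, 28]); Merging all regions: only the 19×27 cube is present, so the union is just that shape — boundary = 92.00 mm. Overall, the cross-section is a single solid region. Total boundary length (outer) = 92.00 mm.

92.00 mm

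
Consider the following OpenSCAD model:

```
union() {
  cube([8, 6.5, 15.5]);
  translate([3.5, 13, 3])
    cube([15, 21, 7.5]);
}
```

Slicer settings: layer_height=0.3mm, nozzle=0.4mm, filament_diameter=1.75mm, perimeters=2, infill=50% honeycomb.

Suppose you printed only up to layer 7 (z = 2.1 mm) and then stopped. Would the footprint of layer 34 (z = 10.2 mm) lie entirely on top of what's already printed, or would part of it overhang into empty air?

Compare the two slices. At z = 2.1: the cube (footprint 8×6.5) is included at this height (area 52.00 mm²); the cube at (3.5, 13) is absent (z outside [3, 10.5]); Combining (union): only the 8×6.5 cube is present, so the union is just that shape — area = 52.00 mm². At z = 10.2: the cube is present — its section is the full 8×6.5 rectangle (area 52.00 mm²); the 15×21 cube at (3.5, 13) contributes its full rectangle (area 315.00 mm²); Taking the union: the 2 present regions are separate (no shared area or edge), so areas and boundary lengths simply add and each stays a separate island — area = 367.00 mm². Checking containment: at z = 10.2 the cross-section extends beyond the z = 2.1 cross-section by about 315.00 mm².

part overhangs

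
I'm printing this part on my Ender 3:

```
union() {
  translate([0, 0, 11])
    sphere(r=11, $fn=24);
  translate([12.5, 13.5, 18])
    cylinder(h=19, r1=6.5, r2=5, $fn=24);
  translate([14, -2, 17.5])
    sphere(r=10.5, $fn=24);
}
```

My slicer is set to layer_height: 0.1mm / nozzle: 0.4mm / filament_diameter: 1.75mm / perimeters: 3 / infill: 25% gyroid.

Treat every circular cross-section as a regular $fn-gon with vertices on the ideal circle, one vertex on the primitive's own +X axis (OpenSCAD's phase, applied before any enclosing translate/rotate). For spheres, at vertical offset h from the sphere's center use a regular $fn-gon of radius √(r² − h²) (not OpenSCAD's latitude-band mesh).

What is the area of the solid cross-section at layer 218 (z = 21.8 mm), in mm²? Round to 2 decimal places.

417.78 mm²

At z = 21.8 mm: the r=11 sphere slices to a regular 24-gon of circumradius 2.088 (√(r²−h²) with h=10.8 from center) (area = (24/2)·2.088²·sin(360°/24) = 13.54 mm²); the cone at (12.5, 13.5): at t=0.200 of its height the radius interpolates to r₁+(r₂−r₁)t = 6.200, giving a regular 24-gon of that circumradius (area = (24/2)·6.200²·sin(360°/24) = 119.39 mm²); the sphere at (14, -2): section is a regular 24-gon, circumradius = √(r²−h²) = √(10.5²−4.3²) = 9.579 (area = (24/2)·9.579²·sin(360°/24) = 284.99 mm²); Taking the union: the regions partially overlap — summed areas 417.92 mm² minus the doubly-counted overlap 0.14 mm² gives 417.78 mm² — area = 417.78 mm². Overall, the cross-section has 2 separate islands. Net area = 417.78 mm².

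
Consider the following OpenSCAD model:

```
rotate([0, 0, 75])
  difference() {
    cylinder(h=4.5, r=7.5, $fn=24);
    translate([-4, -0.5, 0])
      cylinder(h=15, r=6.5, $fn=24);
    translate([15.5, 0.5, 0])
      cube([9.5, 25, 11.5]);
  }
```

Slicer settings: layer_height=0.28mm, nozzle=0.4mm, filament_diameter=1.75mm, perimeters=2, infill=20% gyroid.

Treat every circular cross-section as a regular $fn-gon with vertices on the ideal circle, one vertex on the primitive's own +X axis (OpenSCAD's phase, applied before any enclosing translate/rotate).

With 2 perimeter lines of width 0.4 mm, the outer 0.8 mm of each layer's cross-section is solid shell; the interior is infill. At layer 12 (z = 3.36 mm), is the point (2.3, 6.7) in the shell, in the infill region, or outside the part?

At z = 3.36 mm: the cylinder: section is a regular 24-gon, circumradius r=7.5; the cylinder at (-4, -0.5): section is a regular 24-gon, circumradius r=6.5; the cube at (15.5, 0.5) is present — its section is the full 9.5×25 rectangle; After the difference (first − rest): starting from the r=7.5 cylinder, the r=6.5 cylinder at (-4, -0.5) partially overlaps it — only the 95.87 mm² overlap (of its 131.22 mm²) is removed, clipping the outline; the 9.5×25 cube at (15.5, 0.5) misses the remaining region (no effect) — 1 connected region; (rotated 75° about Z; rotation is an isometry so areas/perimeters/island counts are preserved). Overall, the cross-section is a single solid region. Undo the 75° rotation: the query point maps to (7.067, -0.488) in the un-rotated model frame. The nearest boundary edge runs (7.50, 0.00)→(7.24, -1.94); distance from the point to it = 0.37 mm. The point is inside the cross-section, 0.37 mm from the nearest boundary — within the 0.8 mm shell band (2 × 0.4).

shell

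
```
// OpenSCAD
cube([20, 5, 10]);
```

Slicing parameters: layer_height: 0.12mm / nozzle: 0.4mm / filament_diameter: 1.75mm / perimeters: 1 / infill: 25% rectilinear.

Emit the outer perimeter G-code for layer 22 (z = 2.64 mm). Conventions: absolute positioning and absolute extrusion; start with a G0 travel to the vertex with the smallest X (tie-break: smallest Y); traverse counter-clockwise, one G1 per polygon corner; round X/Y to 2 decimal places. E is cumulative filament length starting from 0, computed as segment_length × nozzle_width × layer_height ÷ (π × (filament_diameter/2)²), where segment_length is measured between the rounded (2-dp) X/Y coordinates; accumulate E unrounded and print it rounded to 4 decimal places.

G0 X0.00 Y0.00 Z2.64
G1 X20.00 Y0.00 E0.3991
G1 X20.00 Y5.00 E0.4989
G1 X0.00 Y5.00 E0.8980
G1 X0.00 Y0.00 E0.9978

At z = 2.64 mm: the cube (footprint 20×5) is included at this height. The outline is a single polygon with 4 vertices. Extrusion per mm of travel: 0.4 × 0.12 / (π × 0.875²) = 0.019956. Accumulating E over each segment gives final E = 0.9978.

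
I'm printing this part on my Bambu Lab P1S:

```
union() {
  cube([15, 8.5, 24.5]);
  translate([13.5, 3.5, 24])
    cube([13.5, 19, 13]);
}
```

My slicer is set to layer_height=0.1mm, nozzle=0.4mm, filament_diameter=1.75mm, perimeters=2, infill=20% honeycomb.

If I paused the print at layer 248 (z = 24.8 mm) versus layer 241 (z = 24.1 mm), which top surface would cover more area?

Layer 248 (z = 24.8): the cube is not intersected at this z (z outside [0, 24.5]); the cube at (13.5, 3.5) is present — its section is the full 13.5×19 rectangle (area 256.50 mm²); Taking the union: only the 13.5×19 cube at (13.5, 3.5) is present, so the union is just that shape — area = 256.50 mm². So its area = 256.50 mm². Layer 241 (z = 24.1): the 15×8.5 cube contributes its full rectangle (area 127.50 mm²); the 13.5×19 cube at (13.5, 3.5) contributes its full rectangle (area 256.50 mm²); Taking the union: the regions partially overlap — summed areas 384.00 mm² minus the doubly-counted overlap 7.50 mm² gives 376.50 mm² — area = 376.50 mm². So its area = 376.50 mm². Layer 241 is larger (376.50 vs 256.50 mm²).

layer 241 (z = 24.1 mm)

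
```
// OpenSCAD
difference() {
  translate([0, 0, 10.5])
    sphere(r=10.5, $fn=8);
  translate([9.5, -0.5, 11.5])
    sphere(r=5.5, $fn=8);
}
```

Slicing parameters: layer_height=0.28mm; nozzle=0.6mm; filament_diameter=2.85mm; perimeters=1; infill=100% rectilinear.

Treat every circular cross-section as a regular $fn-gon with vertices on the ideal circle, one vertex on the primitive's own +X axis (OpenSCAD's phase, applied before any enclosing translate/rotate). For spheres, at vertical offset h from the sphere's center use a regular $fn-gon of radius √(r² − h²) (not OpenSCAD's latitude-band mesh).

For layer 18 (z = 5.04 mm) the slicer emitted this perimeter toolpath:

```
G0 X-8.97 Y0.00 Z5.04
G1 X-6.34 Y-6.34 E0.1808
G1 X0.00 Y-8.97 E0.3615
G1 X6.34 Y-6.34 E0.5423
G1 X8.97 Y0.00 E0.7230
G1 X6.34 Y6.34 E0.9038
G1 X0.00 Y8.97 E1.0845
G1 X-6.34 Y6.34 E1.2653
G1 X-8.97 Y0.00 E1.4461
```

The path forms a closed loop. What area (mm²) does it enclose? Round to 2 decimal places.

Apply the shoelace formula to the sequence of (X, Y) vertices; enclosed area = 227.48 mm².

227.48 mm²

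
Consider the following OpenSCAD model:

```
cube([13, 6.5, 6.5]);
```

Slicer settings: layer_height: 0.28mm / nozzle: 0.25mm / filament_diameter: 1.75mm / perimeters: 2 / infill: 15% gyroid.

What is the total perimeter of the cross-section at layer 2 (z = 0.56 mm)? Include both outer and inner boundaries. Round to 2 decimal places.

At z = 0.56 mm: the cube is present — its section is the full 13×6.5 rectangle (perimeter 39.00 mm). Overall, the cross-section is a single solid region. Total boundary length (outer) = 39.00 mm.

39.00 mm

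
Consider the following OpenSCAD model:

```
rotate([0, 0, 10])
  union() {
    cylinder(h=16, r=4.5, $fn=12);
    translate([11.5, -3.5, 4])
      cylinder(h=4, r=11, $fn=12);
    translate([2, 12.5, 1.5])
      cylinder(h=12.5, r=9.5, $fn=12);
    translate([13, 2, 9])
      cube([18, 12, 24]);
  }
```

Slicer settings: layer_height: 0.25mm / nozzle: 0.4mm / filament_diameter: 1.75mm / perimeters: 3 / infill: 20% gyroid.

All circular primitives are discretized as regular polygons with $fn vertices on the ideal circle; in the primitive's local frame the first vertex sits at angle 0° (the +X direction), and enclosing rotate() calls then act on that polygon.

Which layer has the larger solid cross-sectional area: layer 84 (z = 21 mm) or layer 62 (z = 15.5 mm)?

Layer 84 (z = 21): the cylinder is not intersected at this z (z outside [0, 16]); the cylinder at (11.5, -3.5) is not intersected at this z (z outside [4, 8]); the cylinder at (2, 12.5) is absent (z outside [1.5, 14]); the cube at (13, 2) (footprint 18×12) is included at this height (area 216.00 mm²); Taking the union: only the 18×12 cube at (13, 2) is present, so the union is just that shape — area = 216.00 mm²; (rotated 10° about Z; rotation is an isometry so areas/perimeters/island counts are preserved). So its area = 216.00 mm². Layer 62 (z = 15.5): the r=4.5 cylinder contributes a regular 12-gon of circumradius 4.5 (area = (12/2)·4.500²·sin(360°/12) = 60.75 mm²); the cylinder at (11.5, -3.5) does not reach this height (z outside [4, 8]); the cylinder at (2, 12.5) is not intersected at this z (z outside [1.5, 14]); the 18×12 cube at (13, 2) contributes its full rectangle (area 216.00 mm²); Combining (union): the 2 present regions are separate (no shared area or edge), so areas and boundary lengths simply add and each stays a separate island — area = 276.75 mm²; (whole slice rotated 10° about Z — lengths, areas and connectivity unchanged). So its area = 276.75 mm². Layer 62 is larger (276.75 vs 216.00 mm²).

layer 62 (z = 15.5 mm)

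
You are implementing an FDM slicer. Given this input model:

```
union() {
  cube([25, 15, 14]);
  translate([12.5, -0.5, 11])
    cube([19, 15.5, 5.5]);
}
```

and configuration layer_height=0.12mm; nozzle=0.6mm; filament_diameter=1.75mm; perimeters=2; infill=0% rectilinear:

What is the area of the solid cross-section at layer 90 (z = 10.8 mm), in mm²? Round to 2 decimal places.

At z = 10.8 mm: the cube is present — its section is the full 25×15 rectangle (area 375.00 mm²); the cube at (12.5, -0.5) does not reach this height (z outside [11, 16.5]); Taking the union: only the 25×15 cube is present, so the union is just that shape — area = 375.00 mm². Overall, the cross-section is a single solid region. Net area = 375.00 mm².

375.00 mm²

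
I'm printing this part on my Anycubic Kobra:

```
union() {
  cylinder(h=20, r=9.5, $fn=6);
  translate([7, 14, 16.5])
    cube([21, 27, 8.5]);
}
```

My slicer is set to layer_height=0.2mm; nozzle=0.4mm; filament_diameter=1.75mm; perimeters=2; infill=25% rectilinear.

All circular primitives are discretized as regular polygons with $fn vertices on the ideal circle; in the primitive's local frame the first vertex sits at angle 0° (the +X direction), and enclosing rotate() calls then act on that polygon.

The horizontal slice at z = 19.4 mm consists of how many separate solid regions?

At z = 19.4 mm: the r=9.5 cylinder contributes a regular 6-gon of circumradius 9.5; the cube at (7, 14) (footprint 21×27) is included at this height; Taking the union: the 2 present regions are separate (no shared area or edge), so areas and boundary lengths simply add and each stays a separate island — 2 connected regions. The result has 2 disconnected regions.

2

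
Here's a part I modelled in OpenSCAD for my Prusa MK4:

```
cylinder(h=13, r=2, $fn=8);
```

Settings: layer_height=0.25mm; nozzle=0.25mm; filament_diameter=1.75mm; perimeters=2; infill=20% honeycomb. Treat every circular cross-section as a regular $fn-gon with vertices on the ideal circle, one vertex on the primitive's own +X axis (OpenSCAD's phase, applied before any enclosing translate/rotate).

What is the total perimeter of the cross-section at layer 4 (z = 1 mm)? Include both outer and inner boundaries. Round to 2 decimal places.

12.25 mm

At z = 1 mm: the cylinder: section is a regular 8-gon, circumradius r=2 (perimeter = 2·8·2.000·sin(180°/8) = 12.25 mm). Overall, the cross-section is a single solid region. Total boundary length (outer) = 12.25 mm.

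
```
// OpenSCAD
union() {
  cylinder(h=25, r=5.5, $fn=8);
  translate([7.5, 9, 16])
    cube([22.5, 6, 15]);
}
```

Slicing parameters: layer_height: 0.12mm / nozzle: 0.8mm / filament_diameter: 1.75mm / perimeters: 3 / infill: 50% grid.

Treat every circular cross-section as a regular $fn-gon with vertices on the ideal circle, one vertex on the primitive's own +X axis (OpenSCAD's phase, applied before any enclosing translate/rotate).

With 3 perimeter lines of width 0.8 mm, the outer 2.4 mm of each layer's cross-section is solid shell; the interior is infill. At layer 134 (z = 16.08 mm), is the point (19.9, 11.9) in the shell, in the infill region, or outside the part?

At z = 16.08 mm: the r=5.5 cylinder contributes a regular 8-gon of circumradius 5.5; the 22.5×6 cube at (7.5, 9) contributes its full rectangle; Combining (union): the 2 present regions are separate (no shared area or edge), so areas and boundary lengths simply add and each stays a separate island — 2 connected regions. Overall, the cross-section has 2 separate islands. The nearest boundary edge runs (30.00, 9.00)→(7.50, 9.00); distance from the point to it = 2.90 mm. (Shell/infill is judged within the island containing the point — the largest one.) The point is inside the cross-section and 2.90 mm from the nearest boundary — more than the 2.4 mm shell width (3 × 0.8), so it's in the infill interior.

infill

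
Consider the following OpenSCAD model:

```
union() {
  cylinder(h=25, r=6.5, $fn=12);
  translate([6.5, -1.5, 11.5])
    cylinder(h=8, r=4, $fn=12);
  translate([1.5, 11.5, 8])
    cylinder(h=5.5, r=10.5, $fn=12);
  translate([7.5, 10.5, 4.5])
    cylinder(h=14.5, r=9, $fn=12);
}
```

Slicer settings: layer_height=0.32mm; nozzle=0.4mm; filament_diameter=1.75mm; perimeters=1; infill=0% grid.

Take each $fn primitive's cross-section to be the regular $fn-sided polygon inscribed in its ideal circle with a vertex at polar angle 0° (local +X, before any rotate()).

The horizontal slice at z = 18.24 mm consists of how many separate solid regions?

1

At z = 18.24 mm: the r=6.5 cylinder gives a regular 12-gon of circumradius 6.5 (constant along its height); the r=4 cylinder at (6.5, -1.5) contributes a regular 12-gon of circumradius 4; the cylinder at (1.5, 11.5) is absent (z outside [8, 13.5]); the r=9 cylinder at (7.5, 10.5) contributes a regular 12-gon of circumradius 9; Taking the union: the regions partially overlap (shared area 31.83 mm²), so overlapping operands fuse into one piece — 1 connected region. The result has 1 disconnected region.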